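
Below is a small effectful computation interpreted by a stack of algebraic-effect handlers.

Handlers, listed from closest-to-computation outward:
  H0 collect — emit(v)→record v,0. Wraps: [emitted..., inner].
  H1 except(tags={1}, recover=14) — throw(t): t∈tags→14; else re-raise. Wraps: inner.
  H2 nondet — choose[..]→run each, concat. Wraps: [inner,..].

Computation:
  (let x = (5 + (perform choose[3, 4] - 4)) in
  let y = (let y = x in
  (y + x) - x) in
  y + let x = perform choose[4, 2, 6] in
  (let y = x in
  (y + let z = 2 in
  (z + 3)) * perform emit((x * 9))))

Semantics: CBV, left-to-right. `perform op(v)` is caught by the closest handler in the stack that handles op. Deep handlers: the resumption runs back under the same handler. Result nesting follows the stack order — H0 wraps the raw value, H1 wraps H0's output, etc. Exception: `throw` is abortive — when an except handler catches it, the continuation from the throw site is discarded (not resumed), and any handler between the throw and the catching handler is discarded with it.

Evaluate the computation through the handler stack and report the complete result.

Answer: [[36, 4], [18, 4], [54, 4], [36, 5], [18, 5], [54, 5]]

Working:
choose[3, 4] @ H2
  branch[0] choose=3:
    choose[4, 2, 6] @ H2
      branch[0] choose=4:
        emit(36) @ H0 ⇒ out+=36
        H0 returns [36, 4]
        H1 returns [36, 4]
        H2 returns [[36, 4]]
      branch[1] choose=2:
        emit(18) @ H0 ⇒ out+=18
        H0 returns [18, 4]
        H1 returns [18, 4]
        H2 returns [[18, 4]]
      branch[2] choose=6:
        emit(54) @ H0 ⇒ out+=54
        H0 returns [54, 4]
        H1 returns [54, 4]
        H2 returns [[54, 4]]
  branch[1] choose=4:
    choose[4, 2, 6] @ H2
      branch[0] choose=4:
        emit(36) @ H0 ⇒ out+=36
        H0 returns [36, 5]
        H1 returns [36, 5]
        H2 returns [[36, 5]]
      branch[1] choose=2:
        emit(18) @ H0 ⇒ out+=18
        H0 returns [18, 5]
        H1 returns [18, 5]
        H2 returns [[18, 5]]
      branch[2] choose=6:
        emit(54) @ H0 ⇒ out+=54
        H0 returns [54, 5]
        H1 returns [54, 5]
        H2 returns [[54, 5]]
= [[36, 4], [18, 4], [54, 4], [36, 5], [18, 5], [54, 5]]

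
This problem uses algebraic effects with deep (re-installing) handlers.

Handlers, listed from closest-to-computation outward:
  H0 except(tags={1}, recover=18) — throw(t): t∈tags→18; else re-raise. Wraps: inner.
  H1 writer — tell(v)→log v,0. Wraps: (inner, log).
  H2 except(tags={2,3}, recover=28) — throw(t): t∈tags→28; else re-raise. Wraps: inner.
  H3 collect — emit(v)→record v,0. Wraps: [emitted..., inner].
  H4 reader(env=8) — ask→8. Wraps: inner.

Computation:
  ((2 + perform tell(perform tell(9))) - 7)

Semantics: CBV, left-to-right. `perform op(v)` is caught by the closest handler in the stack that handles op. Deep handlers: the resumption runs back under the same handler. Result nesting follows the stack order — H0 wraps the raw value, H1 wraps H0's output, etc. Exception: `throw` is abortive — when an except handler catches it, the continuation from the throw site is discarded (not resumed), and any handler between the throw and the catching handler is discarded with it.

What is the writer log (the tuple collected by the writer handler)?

Answer: (9, 0)

Evaluation trace:
tell(9) @ H1 ⇒ log+=9
tell(0) @ H1 ⇒ log+=0
H0 returns -5
H1 returns (-5, (9, 0))
H2 returns (-5, (9, 0))
H3 returns [(-5, (9, 0))]
H4 returns [(-5, (9, 0))]
= [(-5, (9, 0))]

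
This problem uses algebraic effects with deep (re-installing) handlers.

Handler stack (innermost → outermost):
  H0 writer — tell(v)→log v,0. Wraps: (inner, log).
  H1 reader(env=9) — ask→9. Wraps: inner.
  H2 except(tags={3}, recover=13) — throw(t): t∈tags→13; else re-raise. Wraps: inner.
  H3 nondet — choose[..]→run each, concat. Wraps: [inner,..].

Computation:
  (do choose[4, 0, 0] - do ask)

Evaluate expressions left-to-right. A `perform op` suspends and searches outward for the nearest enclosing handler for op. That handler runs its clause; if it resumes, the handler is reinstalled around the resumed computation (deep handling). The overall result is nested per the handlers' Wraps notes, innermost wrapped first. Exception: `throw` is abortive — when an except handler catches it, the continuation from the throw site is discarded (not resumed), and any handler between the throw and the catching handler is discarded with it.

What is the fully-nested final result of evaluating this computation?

Answer: [(-5, ()), (-9, ()), (-9, ())]

Evaluation trace:
choose[4, 0, 0] @ H3
  branch[0] choose=4:
    ask @ H1 ⇒ 9
    H0 returns (-5, ())
    H1 returns (-5, ())
    H2 returns (-5, ())
    H3 returns [(-5, ())]
  branch[1] choose=0:
    ask @ H1 ⇒ 9
    H0 returns (-9, ())
    H1 returns (-9, ())
    H2 returns (-9, ())
    H3 returns [(-9, ())]
  branch[2] choose=0:
    ask @ H1 ⇒ 9
    H0 returns (-9, ())
    H1 returns (-9, ())
    H2 returns (-9, ())
    H3 returns [(-9, ())]
= [(-5, ()), (-9, ()), (-9, ())]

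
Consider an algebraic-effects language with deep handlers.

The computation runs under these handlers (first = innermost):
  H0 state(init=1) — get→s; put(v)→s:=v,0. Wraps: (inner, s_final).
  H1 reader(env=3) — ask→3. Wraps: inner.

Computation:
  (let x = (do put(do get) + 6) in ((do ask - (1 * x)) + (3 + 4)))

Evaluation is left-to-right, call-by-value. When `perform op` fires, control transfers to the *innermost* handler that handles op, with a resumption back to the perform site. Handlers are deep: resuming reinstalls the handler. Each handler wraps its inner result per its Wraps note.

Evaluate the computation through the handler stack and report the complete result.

Answer: (4, 1)

Evaluation trace:
get @ H0 ⇒ 1
put(1) @ H0 ⇒ s:=1
ask @ H1 ⇒ 3
H0 returns (4, 1)
H1 returns (4, 1)
= (4, 1)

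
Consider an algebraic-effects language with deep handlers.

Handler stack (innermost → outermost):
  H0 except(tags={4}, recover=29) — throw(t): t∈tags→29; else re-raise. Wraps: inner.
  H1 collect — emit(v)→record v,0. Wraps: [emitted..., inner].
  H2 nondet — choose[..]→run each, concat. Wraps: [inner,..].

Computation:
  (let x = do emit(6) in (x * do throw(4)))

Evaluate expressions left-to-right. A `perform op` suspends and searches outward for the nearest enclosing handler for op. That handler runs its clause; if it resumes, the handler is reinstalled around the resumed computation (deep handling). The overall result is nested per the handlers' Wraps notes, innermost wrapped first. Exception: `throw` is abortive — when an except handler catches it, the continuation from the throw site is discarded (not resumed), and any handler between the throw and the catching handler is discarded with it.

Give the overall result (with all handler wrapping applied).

Evaluation trace:
emit(6) @ H1 ⇒ out+=6
throw(4) @ H0 caught ⇒ 29
H1 returns [6, 29]
H2 returns [[6, 29]]
= [[6, 29]]

Answer: [[6, 29]]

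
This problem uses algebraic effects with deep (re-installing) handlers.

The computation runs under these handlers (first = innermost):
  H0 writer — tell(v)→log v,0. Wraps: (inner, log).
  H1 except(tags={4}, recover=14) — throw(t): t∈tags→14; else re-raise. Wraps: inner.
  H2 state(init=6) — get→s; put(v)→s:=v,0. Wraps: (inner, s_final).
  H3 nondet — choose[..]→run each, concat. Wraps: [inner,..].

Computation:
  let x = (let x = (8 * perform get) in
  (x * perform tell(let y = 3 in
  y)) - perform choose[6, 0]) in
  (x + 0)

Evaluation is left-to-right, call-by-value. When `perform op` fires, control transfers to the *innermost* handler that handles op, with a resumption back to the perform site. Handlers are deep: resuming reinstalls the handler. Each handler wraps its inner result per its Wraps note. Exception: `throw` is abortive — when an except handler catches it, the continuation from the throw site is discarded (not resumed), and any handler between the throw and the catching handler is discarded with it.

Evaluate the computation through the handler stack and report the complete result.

Step-by-step:
get @ H2 ⇒ 6
tell(3) @ H0 ⇒ log+=3
choose[6, 0] @ H3
  branch[0] choose=6:
    H0 returns (-6, (3))
    H1 returns (-6, (3))
    H2 returns ((-6, (3)), 6)
    H3 returns [((-6, (3)), 6)]
  branch[1] choose=0:
    H0 returns (0, (3))
    H1 returns (0, (3))
    H2 returns ((0, (3)), 6)
    H3 returns [((0, (3)), 6)]
= [((-6, (3)), 6), ((0, (3)), 6)]

Answer: [((-6, (3)), 6), ((0, (3)), 6)]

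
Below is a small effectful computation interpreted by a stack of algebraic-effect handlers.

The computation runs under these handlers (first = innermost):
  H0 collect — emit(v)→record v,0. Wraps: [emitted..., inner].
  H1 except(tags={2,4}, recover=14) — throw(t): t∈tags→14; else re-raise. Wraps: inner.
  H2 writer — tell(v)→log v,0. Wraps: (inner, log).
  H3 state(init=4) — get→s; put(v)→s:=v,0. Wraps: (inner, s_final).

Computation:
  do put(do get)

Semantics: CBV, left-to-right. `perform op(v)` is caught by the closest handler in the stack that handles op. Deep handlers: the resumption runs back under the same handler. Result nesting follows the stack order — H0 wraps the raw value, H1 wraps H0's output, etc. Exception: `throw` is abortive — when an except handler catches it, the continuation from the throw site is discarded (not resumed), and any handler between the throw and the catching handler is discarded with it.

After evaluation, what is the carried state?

Answer: 4

Working:
get @ H3 ⇒ 4
put(4) @ H3 ⇒ s:=4
H0 returns [0]
H1 returns [0]
H2 returns ([0], ())
H3 returns (([0], ()), 4)
= (([0], ()), 4)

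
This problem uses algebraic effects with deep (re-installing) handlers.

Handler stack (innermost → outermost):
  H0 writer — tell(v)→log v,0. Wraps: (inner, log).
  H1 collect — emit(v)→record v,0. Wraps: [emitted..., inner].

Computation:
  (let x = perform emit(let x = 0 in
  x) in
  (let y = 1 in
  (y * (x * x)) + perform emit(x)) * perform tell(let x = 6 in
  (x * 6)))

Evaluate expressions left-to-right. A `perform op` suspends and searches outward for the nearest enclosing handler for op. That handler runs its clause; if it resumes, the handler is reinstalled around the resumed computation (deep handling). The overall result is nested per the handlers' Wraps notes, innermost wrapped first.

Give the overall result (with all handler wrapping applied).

Answer: [0, 0, (0, (36))]

Evaluation trace:
emit(0) @ H1 ⇒ out+=0
emit(0) @ H1 ⇒ out+=0
tell(36) @ H0 ⇒ log+=36
H0 returns (0, (36))
H1 returns [0, 0, (0, (36))]
= [0, 0, (0, (36))]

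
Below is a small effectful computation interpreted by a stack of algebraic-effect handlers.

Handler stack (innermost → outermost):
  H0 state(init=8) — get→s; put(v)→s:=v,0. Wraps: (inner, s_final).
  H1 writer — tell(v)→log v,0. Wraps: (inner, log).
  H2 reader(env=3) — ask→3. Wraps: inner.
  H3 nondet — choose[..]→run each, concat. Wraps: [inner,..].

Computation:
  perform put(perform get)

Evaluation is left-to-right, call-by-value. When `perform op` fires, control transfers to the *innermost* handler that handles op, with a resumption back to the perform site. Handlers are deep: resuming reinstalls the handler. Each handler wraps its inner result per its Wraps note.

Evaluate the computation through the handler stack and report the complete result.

Answer: [((0, 8), ())]

Working:
get @ H0 ⇒ 8
put(8) @ H0 ⇒ s:=8
H0 returns (0, 8)
H1 returns ((0, 8), ())
H2 returns ((0, 8), ())
H3 returns [((0, 8), ())]
= [((0, 8), ())]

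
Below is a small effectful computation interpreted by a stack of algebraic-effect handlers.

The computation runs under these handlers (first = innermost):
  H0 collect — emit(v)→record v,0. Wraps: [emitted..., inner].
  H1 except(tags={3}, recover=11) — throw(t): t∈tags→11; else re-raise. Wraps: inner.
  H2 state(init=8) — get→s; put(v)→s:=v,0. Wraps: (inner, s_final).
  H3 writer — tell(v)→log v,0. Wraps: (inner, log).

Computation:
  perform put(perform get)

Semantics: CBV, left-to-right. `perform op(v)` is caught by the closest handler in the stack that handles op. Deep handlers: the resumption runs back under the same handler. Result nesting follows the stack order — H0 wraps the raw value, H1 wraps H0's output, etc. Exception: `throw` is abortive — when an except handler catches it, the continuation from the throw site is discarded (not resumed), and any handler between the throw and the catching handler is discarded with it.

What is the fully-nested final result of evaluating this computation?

Working:
get @ H2 ⇒ 8
put(8) @ H2 ⇒ s:=8
H0 returns [0]
H1 returns [0]
H2 returns ([0], 8)
H3 returns (([0], 8), ())
= (([0], 8), ())

Answer: (([0], 8), ())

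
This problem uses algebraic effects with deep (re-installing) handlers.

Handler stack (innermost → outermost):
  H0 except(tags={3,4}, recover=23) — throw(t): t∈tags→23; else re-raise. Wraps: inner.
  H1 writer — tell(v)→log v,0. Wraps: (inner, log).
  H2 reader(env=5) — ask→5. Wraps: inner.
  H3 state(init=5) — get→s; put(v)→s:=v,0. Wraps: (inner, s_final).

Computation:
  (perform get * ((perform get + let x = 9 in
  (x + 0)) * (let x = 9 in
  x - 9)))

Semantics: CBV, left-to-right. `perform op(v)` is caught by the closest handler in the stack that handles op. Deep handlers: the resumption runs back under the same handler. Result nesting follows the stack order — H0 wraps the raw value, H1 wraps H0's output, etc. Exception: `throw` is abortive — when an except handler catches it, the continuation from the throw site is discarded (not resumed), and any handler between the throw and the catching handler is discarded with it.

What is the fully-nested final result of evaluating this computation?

Answer: ((0, ()), 5)

Working:
get @ H3 ⇒ 5
get @ H3 ⇒ 5
H0 returns 0
H1 returns (0, ())
H2 returns (0, ())
H3 returns ((0, ()), 5)
= ((0, ()), 5)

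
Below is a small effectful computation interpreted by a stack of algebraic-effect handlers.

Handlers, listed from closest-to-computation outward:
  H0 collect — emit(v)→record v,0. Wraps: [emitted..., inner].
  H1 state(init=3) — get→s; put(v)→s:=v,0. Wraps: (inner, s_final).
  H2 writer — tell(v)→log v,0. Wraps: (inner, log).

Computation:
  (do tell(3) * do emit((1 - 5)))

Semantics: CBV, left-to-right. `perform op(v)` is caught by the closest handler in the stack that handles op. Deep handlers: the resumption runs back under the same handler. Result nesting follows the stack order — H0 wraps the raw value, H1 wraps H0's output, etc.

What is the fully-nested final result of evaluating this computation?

Answer: (([-4, 0], 3), (3))

Step-by-step:
tell(3) @ H2 ⇒ log+=3
emit(-4) @ H0 ⇒ out+=-4
H0 returns [-4, 0]
H1 returns ([-4, 0], 3)
H2 returns (([-4, 0], 3), (3))
= (([-4, 0], 3), (3))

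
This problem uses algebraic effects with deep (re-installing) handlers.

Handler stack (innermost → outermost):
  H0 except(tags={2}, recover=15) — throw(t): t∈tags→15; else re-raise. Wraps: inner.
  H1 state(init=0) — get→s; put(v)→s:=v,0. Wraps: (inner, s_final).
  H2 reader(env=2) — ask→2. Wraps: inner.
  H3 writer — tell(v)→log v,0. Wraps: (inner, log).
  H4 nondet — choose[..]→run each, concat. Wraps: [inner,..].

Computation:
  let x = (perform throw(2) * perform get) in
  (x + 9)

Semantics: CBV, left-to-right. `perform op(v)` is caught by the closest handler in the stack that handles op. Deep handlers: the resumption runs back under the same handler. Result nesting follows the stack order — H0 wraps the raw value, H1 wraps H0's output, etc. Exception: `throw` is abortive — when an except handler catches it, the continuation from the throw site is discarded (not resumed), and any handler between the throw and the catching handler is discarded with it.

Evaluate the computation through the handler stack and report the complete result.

Evaluation trace:
throw(2) @ H0 caught ⇒ 15
H1 returns (15, 0)
H2 returns (15, 0)
H3 returns ((15, 0), ())
H4 returns [((15, 0), ())]
= [((15, 0), ())]

Answer: [((15, 0), ())]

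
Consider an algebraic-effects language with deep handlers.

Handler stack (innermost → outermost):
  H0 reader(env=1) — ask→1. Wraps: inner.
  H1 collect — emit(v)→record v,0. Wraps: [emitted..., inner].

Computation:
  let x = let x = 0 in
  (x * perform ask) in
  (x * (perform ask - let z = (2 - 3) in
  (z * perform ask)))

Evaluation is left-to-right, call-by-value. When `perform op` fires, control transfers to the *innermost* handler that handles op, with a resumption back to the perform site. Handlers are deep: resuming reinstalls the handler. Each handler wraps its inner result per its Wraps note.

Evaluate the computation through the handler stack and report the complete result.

Answer: [0]

Evaluation trace:
ask @ H0 ⇒ 1
ask @ H0 ⇒ 1
ask @ H0 ⇒ 1
H0 returns 0
H1 returns [0]
= [0]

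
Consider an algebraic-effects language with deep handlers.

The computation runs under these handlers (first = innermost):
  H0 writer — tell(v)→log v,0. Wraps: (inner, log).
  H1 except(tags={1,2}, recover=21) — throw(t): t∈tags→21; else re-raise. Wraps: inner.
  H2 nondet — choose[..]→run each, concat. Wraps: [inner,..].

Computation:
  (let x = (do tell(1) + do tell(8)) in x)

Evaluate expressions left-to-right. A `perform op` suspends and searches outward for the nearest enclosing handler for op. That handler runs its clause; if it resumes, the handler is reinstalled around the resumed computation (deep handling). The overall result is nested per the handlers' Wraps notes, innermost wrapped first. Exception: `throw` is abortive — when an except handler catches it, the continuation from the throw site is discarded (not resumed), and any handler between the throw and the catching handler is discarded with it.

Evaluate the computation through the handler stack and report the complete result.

Answer: [(0, (1, 8))]

Step-by-step:
tell(1) @ H0 ⇒ log+=1
tell(8) @ H0 ⇒ log+=8
H0 returns (0, (1, 8))
H1 returns (0, (1, 8))
H2 returns [(0, (1, 8))]
= [(0, (1, 8))]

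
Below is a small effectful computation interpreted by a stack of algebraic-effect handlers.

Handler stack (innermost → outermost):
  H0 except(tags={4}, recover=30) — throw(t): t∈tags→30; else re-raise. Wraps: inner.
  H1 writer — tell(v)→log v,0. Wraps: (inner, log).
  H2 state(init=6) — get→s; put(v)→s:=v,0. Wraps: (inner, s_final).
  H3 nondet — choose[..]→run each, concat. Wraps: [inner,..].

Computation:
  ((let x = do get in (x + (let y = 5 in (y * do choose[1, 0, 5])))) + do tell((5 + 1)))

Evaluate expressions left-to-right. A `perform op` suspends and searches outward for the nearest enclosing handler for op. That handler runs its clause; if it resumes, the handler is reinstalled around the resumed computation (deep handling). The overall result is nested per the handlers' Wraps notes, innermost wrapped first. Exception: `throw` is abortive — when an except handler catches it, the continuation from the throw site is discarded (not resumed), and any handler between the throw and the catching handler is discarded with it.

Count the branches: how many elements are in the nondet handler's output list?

Evaluation trace:
get @ H2 ⇒ 6
choose[1, 0, 5] @ H3
  branch[0] choose=1:
    tell(6) @ H1 ⇒ log+=6
    H0 returns 11
    H1 returns (11, (6))
    H2 returns ((11, (6)), 6)
    H3 returns [((11, (6)), 6)]
  branch[1] choose=0:
    tell(6) @ H1 ⇒ log+=6
    H0 returns 6
    H1 returns (6, (6))
    H2 returns ((6, (6)), 6)
    H3 returns [((6, (6)), 6)]
  branch[2] choose=5:
    tell(6) @ H1 ⇒ log+=6
    H0 returns 31
    H1 returns (31, (6))
    H2 returns ((31, (6)), 6)
    H3 returns [((31, (6)), 6)]
= [((11, (6)), 6), ((6, (6)), 6), ((31, (6)), 6)]

Answer: 3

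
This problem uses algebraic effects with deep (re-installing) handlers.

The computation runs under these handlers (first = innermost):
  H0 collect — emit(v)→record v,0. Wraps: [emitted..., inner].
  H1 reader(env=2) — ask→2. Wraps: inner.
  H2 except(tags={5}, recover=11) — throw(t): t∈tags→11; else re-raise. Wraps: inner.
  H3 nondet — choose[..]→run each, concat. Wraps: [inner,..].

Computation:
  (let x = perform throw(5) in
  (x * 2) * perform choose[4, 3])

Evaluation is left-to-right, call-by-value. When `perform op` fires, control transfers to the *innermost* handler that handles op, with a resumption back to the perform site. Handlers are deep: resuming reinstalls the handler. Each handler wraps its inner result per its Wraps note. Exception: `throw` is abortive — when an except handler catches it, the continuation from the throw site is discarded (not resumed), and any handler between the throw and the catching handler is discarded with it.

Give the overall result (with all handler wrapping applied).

Evaluation trace:
throw(5) @ H2 caught ⇒ 11
H3 returns [11]
= [11]

Answer: [11]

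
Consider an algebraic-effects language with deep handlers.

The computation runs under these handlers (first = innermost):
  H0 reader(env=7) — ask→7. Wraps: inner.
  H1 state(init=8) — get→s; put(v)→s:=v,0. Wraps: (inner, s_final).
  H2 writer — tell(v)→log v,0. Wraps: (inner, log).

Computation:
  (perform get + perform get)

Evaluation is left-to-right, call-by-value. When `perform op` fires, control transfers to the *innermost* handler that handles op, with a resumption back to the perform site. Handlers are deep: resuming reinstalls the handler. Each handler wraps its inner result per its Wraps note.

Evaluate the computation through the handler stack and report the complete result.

Answer: ((16, 8), ())

Evaluation trace:
get @ H1 ⇒ 8
get @ H1 ⇒ 8
H0 returns 16
H1 returns (16, 8)
H2 returns ((16, 8), ())
= ((16, 8), ())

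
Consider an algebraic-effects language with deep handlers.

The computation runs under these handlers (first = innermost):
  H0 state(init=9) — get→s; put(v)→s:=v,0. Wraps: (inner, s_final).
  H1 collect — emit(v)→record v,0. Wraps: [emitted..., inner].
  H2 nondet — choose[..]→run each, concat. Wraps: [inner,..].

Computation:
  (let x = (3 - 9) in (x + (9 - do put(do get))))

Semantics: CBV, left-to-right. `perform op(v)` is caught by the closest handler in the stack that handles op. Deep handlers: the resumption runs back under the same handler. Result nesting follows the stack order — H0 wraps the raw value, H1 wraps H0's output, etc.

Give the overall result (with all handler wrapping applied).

Step-by-step:
get @ H0 ⇒ 9
put(9) @ H0 ⇒ s:=9
H0 returns (3, 9)
H1 returns [(3, 9)]
H2 returns [[(3, 9)]]
= [[(3, 9)]]

Answer: [[(3, 9)]]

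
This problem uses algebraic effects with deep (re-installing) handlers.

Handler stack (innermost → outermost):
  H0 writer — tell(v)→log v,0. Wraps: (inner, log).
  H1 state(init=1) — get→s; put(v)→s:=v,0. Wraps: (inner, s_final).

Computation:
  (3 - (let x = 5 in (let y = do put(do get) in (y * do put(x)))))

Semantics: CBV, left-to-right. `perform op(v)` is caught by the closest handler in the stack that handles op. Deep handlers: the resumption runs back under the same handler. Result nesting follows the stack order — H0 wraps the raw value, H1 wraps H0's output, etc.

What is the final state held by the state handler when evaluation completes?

Answer: 5

Step-by-step:
get @ H1 ⇒ 1
put(1) @ H1 ⇒ s:=1
put(5) @ H1 ⇒ s:=5
H0 returns (3, ())
H1 returns ((3, ()), 5)
= ((3, ()), 5)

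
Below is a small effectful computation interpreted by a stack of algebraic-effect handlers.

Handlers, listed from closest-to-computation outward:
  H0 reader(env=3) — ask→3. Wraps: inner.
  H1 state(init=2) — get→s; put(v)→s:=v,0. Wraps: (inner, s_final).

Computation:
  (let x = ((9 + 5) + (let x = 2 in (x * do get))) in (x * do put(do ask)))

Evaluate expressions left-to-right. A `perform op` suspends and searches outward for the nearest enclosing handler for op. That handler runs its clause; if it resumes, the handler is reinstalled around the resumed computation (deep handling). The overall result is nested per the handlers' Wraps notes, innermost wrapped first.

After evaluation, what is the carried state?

Working:
get @ H1 ⇒ 2
ask @ H0 ⇒ 3
put(3) @ H1 ⇒ s:=3
H0 returns 0
H1 returns (0, 3)
= (0, 3)

Answer: 3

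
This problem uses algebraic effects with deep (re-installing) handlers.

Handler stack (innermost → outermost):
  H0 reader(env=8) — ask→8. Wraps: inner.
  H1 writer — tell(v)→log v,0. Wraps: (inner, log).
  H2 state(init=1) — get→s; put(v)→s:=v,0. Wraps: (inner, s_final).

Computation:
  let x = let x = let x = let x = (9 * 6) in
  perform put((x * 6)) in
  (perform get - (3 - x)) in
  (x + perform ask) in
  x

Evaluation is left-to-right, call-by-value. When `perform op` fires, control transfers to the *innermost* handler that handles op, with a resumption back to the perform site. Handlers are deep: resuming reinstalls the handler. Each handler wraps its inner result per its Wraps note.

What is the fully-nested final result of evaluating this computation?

Evaluation trace:
put(324) @ H2 ⇒ s:=324
get @ H2 ⇒ 324
ask @ H0 ⇒ 8
H0 returns 329
H1 returns (329, ())
H2 returns ((329, ()), 324)
= ((329, ()), 324)

Answer: ((329, ()), 324)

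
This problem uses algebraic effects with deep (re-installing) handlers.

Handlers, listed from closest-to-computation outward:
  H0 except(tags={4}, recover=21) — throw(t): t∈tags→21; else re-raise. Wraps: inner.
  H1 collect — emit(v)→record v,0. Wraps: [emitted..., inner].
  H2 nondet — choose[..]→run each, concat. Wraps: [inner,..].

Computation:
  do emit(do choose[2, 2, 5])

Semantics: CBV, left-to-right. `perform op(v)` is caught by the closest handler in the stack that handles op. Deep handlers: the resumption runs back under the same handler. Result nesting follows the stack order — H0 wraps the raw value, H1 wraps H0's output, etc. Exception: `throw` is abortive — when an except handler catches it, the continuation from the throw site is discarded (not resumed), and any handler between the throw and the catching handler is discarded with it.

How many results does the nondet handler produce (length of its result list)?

Working:
choose[2, 2, 5] @ H2
  branch[0] choose=2:
    emit(2) @ H1 ⇒ out+=2
    H0 returns 0
    H1 returns [2, 0]
    H2 returns [[2, 0]]
  branch[1] choose=2:
    emit(2) @ H1 ⇒ out+=2
    H0 returns 0
    H1 returns [2, 0]
    H2 returns [[2, 0]]
  branch[2] choose=5:
    emit(5) @ H1 ⇒ out+=5
    H0 returns 0
    H1 returns [5, 0]
    H2 returns [[5, 0]]
= [[2, 0], [2, 0], [5, 0]]

Answer: 3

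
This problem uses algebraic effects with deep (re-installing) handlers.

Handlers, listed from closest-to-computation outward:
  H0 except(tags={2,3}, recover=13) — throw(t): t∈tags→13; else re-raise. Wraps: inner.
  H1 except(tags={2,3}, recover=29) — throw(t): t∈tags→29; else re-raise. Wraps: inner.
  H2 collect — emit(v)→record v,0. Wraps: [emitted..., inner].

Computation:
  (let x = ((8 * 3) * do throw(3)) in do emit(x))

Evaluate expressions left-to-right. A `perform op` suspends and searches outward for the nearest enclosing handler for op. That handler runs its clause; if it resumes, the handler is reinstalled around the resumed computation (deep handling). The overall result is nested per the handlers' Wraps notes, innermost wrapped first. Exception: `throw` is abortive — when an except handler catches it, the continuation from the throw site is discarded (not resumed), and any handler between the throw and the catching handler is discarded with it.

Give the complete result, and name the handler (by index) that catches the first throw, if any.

Answer: [13] ; first throw caught by: H0

Step-by-step:
throw(3) @ H0 caught ⇒ 13
H1 returns 13
H2 returns [13]
= [13]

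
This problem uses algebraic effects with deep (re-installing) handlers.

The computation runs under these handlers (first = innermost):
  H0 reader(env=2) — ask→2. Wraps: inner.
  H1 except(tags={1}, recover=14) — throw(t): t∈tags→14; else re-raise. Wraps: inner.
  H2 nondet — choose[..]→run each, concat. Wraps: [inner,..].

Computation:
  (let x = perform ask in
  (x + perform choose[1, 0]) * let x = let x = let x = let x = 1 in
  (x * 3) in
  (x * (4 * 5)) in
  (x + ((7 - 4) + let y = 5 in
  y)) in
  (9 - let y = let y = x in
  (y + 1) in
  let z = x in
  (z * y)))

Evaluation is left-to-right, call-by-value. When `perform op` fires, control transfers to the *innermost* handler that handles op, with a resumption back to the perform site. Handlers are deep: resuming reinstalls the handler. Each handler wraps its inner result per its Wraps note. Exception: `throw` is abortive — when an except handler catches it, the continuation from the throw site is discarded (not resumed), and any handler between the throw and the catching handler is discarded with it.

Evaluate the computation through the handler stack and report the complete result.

Working:
ask @ H0 ⇒ 2
choose[1, 0] @ H2
  branch[0] choose=1:
    H0 returns -14049
    H1 returns -14049
    H2 returns [-14049]
  branch[1] choose=0:
    H0 returns -9366
    H1 returns -9366
    H2 returns [-9366]
= [-14049, -9366]

Answer: [-14049, -9366]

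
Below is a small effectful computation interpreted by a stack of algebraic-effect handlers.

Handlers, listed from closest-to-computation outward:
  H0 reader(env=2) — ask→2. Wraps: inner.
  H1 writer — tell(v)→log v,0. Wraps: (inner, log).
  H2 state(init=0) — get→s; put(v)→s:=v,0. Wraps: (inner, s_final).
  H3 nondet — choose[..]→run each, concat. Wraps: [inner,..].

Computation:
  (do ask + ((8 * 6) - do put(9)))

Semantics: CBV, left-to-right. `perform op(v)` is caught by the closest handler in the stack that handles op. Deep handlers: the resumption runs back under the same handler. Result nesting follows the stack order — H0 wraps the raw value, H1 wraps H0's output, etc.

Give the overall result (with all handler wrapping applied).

Step-by-step:
ask @ H0 ⇒ 2
put(9) @ H2 ⇒ s:=9
H0 returns 50
H1 returns (50, ())
H2 returns ((50, ()), 9)
H3 returns [((50, ()), 9)]
= [((50, ()), 9)]

Answer: [((50, ()), 9)]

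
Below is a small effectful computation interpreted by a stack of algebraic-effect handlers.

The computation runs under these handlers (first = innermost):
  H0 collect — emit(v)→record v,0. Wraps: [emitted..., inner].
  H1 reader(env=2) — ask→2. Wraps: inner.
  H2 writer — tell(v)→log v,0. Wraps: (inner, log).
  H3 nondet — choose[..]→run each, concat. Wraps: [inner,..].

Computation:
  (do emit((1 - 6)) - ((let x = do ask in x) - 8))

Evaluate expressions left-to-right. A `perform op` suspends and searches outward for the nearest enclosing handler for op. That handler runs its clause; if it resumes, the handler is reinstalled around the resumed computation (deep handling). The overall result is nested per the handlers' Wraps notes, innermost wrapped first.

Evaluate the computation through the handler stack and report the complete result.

Answer: [([-5, 6], ())]

Step-by-step:
emit(-5) @ H0 ⇒ out+=-5
ask @ H1 ⇒ 2
H0 returns [-5, 6]
H1 returns [-5, 6]
H2 returns ([-5, 6], ())
H3 returns [([-5, 6], ())]
= [([-5, 6], ())]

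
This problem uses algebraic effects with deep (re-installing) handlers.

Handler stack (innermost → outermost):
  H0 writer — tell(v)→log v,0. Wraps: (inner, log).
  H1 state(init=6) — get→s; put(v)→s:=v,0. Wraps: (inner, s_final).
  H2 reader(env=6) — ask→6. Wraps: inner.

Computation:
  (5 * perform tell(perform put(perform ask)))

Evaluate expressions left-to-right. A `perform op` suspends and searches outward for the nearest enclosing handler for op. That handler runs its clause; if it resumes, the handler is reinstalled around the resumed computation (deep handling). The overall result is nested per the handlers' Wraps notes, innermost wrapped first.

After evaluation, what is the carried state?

Step-by-step:
ask @ H2 ⇒ 6
put(6) @ H1 ⇒ s:=6
tell(0) @ H0 ⇒ log+=0
H0 returns (0, (0))
H1 returns ((0, (0)), 6)
H2 returns ((0, (0)), 6)
= ((0, (0)), 6)

Answer: 6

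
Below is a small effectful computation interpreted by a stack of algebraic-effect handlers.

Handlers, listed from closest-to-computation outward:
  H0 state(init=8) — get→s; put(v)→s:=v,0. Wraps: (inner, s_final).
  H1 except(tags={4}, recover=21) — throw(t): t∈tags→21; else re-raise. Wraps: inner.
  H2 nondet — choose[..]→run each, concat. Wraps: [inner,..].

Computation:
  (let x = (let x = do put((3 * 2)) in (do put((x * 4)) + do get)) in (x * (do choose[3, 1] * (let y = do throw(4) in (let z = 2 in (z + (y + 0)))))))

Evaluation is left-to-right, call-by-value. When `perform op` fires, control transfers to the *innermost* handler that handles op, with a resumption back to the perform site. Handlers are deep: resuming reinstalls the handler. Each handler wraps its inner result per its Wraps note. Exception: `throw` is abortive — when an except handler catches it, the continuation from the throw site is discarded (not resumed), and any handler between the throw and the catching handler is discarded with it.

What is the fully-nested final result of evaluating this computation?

Step-by-step:
put(6) @ H0 ⇒ s:=6
put(0) @ H0 ⇒ s:=0
get @ H0 ⇒ 0
choose[3, 1] @ H2
  branch[0] choose=3:
    throw(4) @ H1 caught ⇒ 21
    H2 returns [21]
  branch[1] choose=1:
    throw(4) @ H1 caught ⇒ 21
    H2 returns [21]
= [21, 21]

Answer: [21, 21]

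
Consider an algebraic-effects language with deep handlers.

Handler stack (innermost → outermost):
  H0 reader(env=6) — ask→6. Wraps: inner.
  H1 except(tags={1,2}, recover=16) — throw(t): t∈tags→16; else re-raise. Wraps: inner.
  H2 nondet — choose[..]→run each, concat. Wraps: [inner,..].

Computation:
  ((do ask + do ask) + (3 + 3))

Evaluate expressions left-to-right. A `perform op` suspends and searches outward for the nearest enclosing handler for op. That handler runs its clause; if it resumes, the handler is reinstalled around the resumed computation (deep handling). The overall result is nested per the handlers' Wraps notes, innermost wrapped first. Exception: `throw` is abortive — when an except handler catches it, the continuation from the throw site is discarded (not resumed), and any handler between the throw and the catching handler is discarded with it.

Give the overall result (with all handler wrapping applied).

Answer: [18]

Evaluation trace:
ask @ H0 ⇒ 6
ask @ H0 ⇒ 6
H0 returns 18
H1 returns 18
H2 returns [18]
= [18]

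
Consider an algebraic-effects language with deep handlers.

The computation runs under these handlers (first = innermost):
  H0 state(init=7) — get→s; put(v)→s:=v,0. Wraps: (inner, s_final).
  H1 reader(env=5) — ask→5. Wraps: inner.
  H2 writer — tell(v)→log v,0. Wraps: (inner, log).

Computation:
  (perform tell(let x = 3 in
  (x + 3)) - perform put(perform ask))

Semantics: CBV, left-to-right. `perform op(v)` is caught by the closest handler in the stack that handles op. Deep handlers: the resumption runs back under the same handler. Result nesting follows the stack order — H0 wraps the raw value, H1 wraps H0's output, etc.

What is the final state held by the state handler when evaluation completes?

Answer: 5

Step-by-step:
tell(6) @ H2 ⇒ log+=6
ask @ H1 ⇒ 5
put(5) @ H0 ⇒ s:=5
H0 returns (0, 5)
H1 returns (0, 5)
H2 returns ((0, 5), (6))
= ((0, 5), (6))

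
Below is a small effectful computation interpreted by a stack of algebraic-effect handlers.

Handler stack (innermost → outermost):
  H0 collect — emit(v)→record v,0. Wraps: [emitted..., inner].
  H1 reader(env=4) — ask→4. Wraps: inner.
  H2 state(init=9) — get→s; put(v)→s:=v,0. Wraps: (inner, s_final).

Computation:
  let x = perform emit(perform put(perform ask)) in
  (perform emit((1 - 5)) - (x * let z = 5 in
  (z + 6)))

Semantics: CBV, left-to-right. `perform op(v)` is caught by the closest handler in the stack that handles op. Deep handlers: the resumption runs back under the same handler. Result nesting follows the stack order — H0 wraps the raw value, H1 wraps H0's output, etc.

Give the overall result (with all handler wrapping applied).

Answer: ([0, -4, 0], 4)

Working:
ask @ H1 ⇒ 4
put(4) @ H2 ⇒ s:=4
emit(0) @ H0 ⇒ out+=0
emit(-4) @ H0 ⇒ out+=-4
H0 returns [0, -4, 0]
H1 returns [0, -4, 0]
H2 returns ([0, -4, 0], 4)
= ([0, -4, 0], 4)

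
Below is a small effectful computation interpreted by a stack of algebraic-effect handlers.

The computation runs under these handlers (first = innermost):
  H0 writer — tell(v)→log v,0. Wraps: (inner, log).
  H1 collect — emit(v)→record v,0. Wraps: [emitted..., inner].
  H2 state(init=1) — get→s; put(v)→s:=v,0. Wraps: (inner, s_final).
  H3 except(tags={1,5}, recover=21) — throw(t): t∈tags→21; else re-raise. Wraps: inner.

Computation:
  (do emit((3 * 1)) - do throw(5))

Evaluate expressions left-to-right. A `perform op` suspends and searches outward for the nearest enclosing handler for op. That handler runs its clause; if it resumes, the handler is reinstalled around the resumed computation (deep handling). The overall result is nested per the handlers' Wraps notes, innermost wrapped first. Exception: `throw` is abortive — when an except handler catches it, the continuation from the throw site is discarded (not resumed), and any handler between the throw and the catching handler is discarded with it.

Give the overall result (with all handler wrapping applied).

Answer: 21

Working:
emit(3) @ H1 ⇒ out+=3
throw(5) @ H3 caught ⇒ 21
= 21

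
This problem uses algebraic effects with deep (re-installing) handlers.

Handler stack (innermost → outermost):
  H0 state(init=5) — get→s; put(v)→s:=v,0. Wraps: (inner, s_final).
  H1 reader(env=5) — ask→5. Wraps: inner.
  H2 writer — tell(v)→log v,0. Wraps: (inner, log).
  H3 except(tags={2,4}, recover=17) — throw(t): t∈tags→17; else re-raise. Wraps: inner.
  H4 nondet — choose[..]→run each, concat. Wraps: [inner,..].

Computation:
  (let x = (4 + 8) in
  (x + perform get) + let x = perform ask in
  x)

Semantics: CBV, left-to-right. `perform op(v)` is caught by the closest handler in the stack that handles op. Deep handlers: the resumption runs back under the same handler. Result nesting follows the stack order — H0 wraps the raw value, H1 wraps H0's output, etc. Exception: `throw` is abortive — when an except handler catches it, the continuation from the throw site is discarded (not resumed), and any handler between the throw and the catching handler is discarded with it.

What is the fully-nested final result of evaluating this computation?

Step-by-step:
get @ H0 ⇒ 5
ask @ H1 ⇒ 5
H0 returns (22, 5)
H1 returns (22, 5)
H2 returns ((22, 5), ())
H3 returns ((22, 5), ())
H4 returns [((22, 5), ())]
= [((22, 5), ())]

Answer: [((22, 5), ())]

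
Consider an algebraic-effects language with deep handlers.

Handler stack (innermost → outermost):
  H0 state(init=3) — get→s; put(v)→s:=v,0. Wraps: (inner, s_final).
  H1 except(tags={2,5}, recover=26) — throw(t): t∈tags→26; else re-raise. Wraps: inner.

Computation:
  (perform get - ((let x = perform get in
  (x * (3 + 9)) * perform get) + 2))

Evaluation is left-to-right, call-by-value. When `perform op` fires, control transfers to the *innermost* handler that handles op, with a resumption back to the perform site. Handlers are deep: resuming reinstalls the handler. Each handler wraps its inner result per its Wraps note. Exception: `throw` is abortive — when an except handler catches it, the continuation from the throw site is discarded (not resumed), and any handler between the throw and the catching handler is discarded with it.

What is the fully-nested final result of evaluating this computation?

Evaluation trace:
get @ H0 ⇒ 3
get @ H0 ⇒ 3
get @ H0 ⇒ 3
H0 returns (-107, 3)
H1 returns (-107, 3)
= (-107, 3)

Answer: (-107, 3)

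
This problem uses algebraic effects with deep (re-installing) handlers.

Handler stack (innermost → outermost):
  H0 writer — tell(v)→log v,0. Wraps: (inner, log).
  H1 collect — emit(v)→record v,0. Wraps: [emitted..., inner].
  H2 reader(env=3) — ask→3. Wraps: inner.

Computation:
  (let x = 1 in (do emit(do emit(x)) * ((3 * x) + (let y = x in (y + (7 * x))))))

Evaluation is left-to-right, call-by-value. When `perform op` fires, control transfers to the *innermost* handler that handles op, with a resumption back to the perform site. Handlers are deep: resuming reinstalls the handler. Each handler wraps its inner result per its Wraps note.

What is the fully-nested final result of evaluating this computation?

Answer: [1, 0, (0, ())]

Evaluation trace:
emit(1) @ H1 ⇒ out+=1
emit(0) @ H1 ⇒ out+=0
H0 returns (0, ())
H1 returns [1, 0, (0, ())]
H2 returns [1, 0, (0, ())]
= [1, 0, (0, ())]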